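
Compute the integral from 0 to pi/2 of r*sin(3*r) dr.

Integrate by parts once (u = r, dv = sin(3*r) dr).
An antiderivative is F(r) = -r*cos(3*r)/3 + sin(3*r)/9.
Then F(pi/2) - F(0) = (-1/9) - (0) = -1/9.

-1/9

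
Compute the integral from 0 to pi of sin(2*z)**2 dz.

Use the identity sin^2(2*z) = (1 - cos(4*z))/2.
An antiderivative is F(z) = z/2 - sin(4*z)/8.
Then F(pi) - F(0) = (pi/2) - (0) = pi/2.

pi/2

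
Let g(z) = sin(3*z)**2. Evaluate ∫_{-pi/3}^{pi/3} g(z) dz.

Use the identity sin^2(3*z) = (1 - cos(6*z))/2.
An antiderivative is F(z) = z/2 - sin(6*z)/12.
Then F(pi/3) - F(-pi/3) = (pi/6) - (-pi/6) = pi/3.

pi/3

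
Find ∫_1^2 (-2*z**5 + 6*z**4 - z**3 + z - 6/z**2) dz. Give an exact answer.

219/20

By the power rule, an antiderivative is F(z) = -z**6/3 + 6*z**5/5 - z**4/4 + z**2/2 + 6/z.
Then F(2) - F(1) = (271/15) - (427/60) = 219/20.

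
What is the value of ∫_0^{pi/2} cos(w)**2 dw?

pi/4

Use the identity cos^2(w) = (1 + cos(2*w))/2.
An antiderivative is F(w) = w/2 + sin(2*w)/4.
Then F(pi/2) - F(0) = (pi/4) - (0) = pi/4.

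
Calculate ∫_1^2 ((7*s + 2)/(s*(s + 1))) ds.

-3*log(2) + 5*log(3)

Factor the denominator: s**2 + s = (s + 1)s.
Partial fractions: (7*s + 2)/(s*(s + 1)) = 5/(s + 1) + 2/s.
An antiderivative is F(s) = 2*log(s) + 5*log(s + 1).
Then F(2) - F(1) = (2*log(2) + 5*log(3)) - (log(32)) = -3*log(2) + 5*log(3).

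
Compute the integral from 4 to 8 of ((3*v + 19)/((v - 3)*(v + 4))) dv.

-log(3) + log(2) + 4*log(5)

Factor the denominator: v**2 + v - 12 = (v + 4)(v - 3).
Partial fractions: (3*v + 19)/((v - 3)*(v + 4)) = -1/(v + 4) + 4/(v - 3).
An antiderivative is F(v) = 4*log(v - 3) - log(v + 4).
Then F(8) - F(4) = (-2*log(2) - log(3) + 4*log(5)) - (-log(8)) = -log(3) + log(2) + 4*log(5).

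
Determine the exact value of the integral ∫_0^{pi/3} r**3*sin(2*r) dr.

Integrate by parts 3 times (u = r^3, dv = sin(2*r) dr).
An antiderivative is F(r) = -r**3*cos(2*r)/2 + 3*r**2*sin(2*r)/4 + 3*r*cos(2*r)/4 - 3*sin(2*r)/8.
Then F(pi/3) - F(0) = (-pi/8 - 3*sqrt(3)/16 + pi**3/108 + sqrt(3)*pi**2/24) - (0) = -pi/8 - 3*sqrt(3)/16 + pi**3/108 + sqrt(3)*pi**2/24.

-pi/8 - 3*sqrt(3)/16 + pi**3/108 + sqrt(3)*pi**2/24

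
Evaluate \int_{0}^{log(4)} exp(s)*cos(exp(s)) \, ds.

-sin(1) + sin(4)

Let u = exp(s), so du = exp(s) ds. When s = 0, u = 1; when s = log(4), u = 4.
The integral becomes ∫ cos(u) du from 1 to 4, with antiderivative sin(u).
Back in s: F(s) = sin(exp(s)).
Then F(log(4)) - F(0) = (sin(4)) - (sin(1)) = -sin(1) + sin(4).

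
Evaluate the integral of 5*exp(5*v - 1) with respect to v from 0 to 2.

Let u = 5*v - 1, so du = 5 dv. When v = 0, u = -1; when v = 2, u = 9.
The integral becomes ∫ exp(u) du from -1 to 9, with antiderivative exp(u).
Back in v: F(v) = exp(5*v - 1).
Then F(2) - F(0) = (exp(9)) - (exp(-1)) = -(1 - exp(10))*exp(-1).

-(1 - exp(10))*exp(-1)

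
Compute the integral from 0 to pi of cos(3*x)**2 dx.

Use the identity cos^2(3*x) = (1 + cos(6*x))/2.
An antiderivative is F(x) = x/2 + sin(6*x)/12.
Then F(pi) - F(0) = (pi/2) - (0) = pi/2.

pi/2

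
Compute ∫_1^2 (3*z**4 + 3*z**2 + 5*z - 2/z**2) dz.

321/10

By the power rule, an antiderivative is F(z) = 3*z**5/5 + z**3 + 5*z**2/2 + 2/z.
Then F(2) - F(1) = (191/5) - (61/10) = 321/10.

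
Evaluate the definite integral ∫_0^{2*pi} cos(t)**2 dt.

pi

Use the identity cos^2(t) = (1 + cos(2*t))/2.
An antiderivative is F(t) = t/2 + sin(2*t)/4.
Then F(2*pi) - F(0) = (pi) - (0) = pi.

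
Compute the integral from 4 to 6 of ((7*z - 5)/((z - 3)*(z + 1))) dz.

-3*log(5) + 4*log(3) + 3*log(7)

Factor the denominator: z**2 - 2*z - 3 = (z + 1)(z - 3).
Partial fractions: (7*z - 5)/((z - 3)*(z + 1)) = 3/(z + 1) + 4/(z - 3).
An antiderivative is F(z) = 4*log(z - 3) + 3*log(z + 1).
Then F(6) - F(4) = (4*log(3) + 3*log(7)) - (3*log(5)) = -3*log(5) + 4*log(3) + 3*log(7).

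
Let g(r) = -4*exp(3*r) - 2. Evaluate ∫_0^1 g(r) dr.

-4*exp(3)/3 - 2/3

An antiderivative is F(r) = -4*exp(3*r)/3 - 2*r.
Then F(1) - F(0) = (-4*exp(3)/3 - 2) - (-4/3) = -4*exp(3)/3 - 2/3.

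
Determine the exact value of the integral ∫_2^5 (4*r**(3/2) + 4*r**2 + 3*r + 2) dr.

-32*sqrt(2)/5 + 40*sqrt(5) + 387/2

By the power rule, an antiderivative is F(r) = 8*r**(5/2)/5 + 4*r**3/3 + 3*r**2/2 + 2*r.
Then F(5) - F(2) = (40*sqrt(5) + 1285/6) - (32*sqrt(2)/5 + 62/3) = -32*sqrt(2)/5 + 40*sqrt(5) + 387/2.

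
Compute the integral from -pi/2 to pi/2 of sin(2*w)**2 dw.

Use the identity sin^2(2*w) = (1 - cos(4*w))/2.
An antiderivative is F(w) = w/2 - sin(4*w)/8.
Then F(pi/2) - F(-pi/2) = (pi/4) - (-pi/4) = pi/2.

pi/2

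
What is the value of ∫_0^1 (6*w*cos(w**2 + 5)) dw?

3*sin(6) - 3*sin(5)

Let u = w**2 + 5, so du = 2*w dw. When w = 0, u = 5; when w = 1, u = 6.
The integral becomes 3·∫ cos(u) du from 5 to 6, with antiderivative 3*sin(u).
Back in w: F(w) = 3*sin(w**2 + 5).
Then F(1) - F(0) = (3*sin(6)) - (3*sin(5)) = 3*sin(6) - 3*sin(5).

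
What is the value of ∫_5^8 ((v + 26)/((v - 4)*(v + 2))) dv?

Factor the denominator: v**2 - 2*v - 8 = (v + 2)(v - 4).
Partial fractions: (v + 26)/((v - 4)*(v + 2)) = -4/(v + 2) + 5/(v - 4).
An antiderivative is F(v) = 5*log(v - 4) - 4*log(v + 2).
Then F(8) - F(5) = (-4*log(5) + 6*log(2)) - (-4*log(7)) = -4*log(5) + 6*log(2) + 4*log(7).

-4*log(5) + 6*log(2) + 4*log(7)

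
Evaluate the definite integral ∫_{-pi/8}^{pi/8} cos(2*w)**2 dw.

1/4 + pi/8

Use the identity cos^2(2*w) = (1 + cos(4*w))/2.
An antiderivative is F(w) = w/2 + sin(4*w)/8.
Then F(pi/8) - F(-pi/8) = (1/8 + pi/16) - (-pi/16 - 1/8) = 1/4 + pi/8.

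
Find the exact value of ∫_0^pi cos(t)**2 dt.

Use the identity cos^2(t) = (1 + cos(2*t))/2.
An antiderivative is F(t) = t/2 + sin(2*t)/4.
Then F(pi) - F(0) = (pi/2) - (0) = pi/2.

pi/2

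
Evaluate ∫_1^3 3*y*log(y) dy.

Integrate by parts once (u = ln y, dv = 3*y dy).
An antiderivative is F(y) = 3*y**2*(2*log(y) - 1)/4.
Then F(3) - F(1) = (-27/4 + 27*log(3)/2) - (-3/4) = -6 + 27*log(3)/2.

-6 + 27*log(3)/2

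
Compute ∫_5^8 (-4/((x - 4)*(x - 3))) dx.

-12*log(2) + 4*log(5)

Factor the denominator: x**2 - 7*x + 12 = (x - 3)(x - 4).
Partial fractions: -4/((x - 4)*(x - 3)) = 4/(x - 3) - 4/(x - 4).
An antiderivative is F(x) = -4*log(x - 4) + 4*log(x - 3).
Then F(8) - F(5) = (-8*log(2) + 4*log(5)) - (log(16)) = -12*log(2) + 4*log(5).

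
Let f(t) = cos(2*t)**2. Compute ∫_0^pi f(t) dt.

Use the identity cos^2(2*t) = (1 + cos(4*t))/2.
An antiderivative is F(t) = t/2 + sin(4*t)/8.
Then F(pi) - F(0) = (pi/2) - (0) = pi/2.

pi/2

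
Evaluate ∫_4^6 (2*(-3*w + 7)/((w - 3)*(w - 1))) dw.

-4*log(5) + 2*log(3)

Factor the denominator: w**2 - 4*w + 3 = (w - 1)(w - 3).
Partial fractions: 2*(-3*w + 7)/((w - 3)*(w - 1)) = -4/(w - 1) - 2/(w - 3).
An antiderivative is F(w) = -2*log(w - 3) - 4*log(w - 1).
Then F(6) - F(4) = (-4*log(5) - 2*log(3)) - (-log(81)) = -4*log(5) + 2*log(3).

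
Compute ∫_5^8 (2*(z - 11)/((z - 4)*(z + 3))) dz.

Factor the denominator: z**2 - z - 12 = (z + 3)(z - 4).
Partial fractions: 2*(z - 11)/((z - 4)*(z + 3)) = 4/(z + 3) - 2/(z - 4).
An antiderivative is F(z) = -2*log(z - 4) + 4*log(z + 3).
Then F(8) - F(5) = (-4*log(2) + 4*log(11)) - (12*log(2)) = -16*log(2) + 4*log(11).

-16*log(2) + 4*log(11)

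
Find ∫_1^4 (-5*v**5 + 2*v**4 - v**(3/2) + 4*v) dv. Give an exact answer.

By the power rule, an antiderivative is F(v) = -5*v**6/6 - 2*v**(5/2)/5 + 2*v**5/5 + 2*v**2.
Then F(4) - F(1) = (-44768/15) - (7/6) = -29857/10.

-29857/10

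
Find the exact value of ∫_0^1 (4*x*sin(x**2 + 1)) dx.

-2*cos(2) + 2*cos(1)

Let u = x**2 + 1, so du = 2*x dx. When x = 0, u = 1; when x = 1, u = 2.
The integral becomes 2·∫ sin(u) du from 1 to 2, with antiderivative -2*cos(u).
Back in x: F(x) = -2*cos(x**2 + 1).
Then F(1) - F(0) = (-2*cos(2)) - (-2*cos(1)) = -2*cos(2) + 2*cos(1).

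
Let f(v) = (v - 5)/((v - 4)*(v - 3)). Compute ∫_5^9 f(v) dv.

log(9/5)

Factor the denominator: v**2 - 7*v + 12 = (v - 3)(v - 4).
Partial fractions: (v - 5)/((v - 4)*(v - 3)) = 2/(v - 3) - 1/(v - 4).
An antiderivative is F(v) = -log(v - 4) + 2*log(v - 3).
Then F(9) - F(5) = (log(36/5)) - (log(4)) = log(9/5).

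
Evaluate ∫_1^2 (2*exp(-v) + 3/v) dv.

-2*exp(-2) + 2*exp(-1) + 3*log(2)

An antiderivative is F(v) = 3*log(v) - 2*exp(-v).
Then F(2) - F(1) = (-2*exp(-2) + 3*log(2)) - (-2*exp(-1)) = -2*exp(-2) + 2*exp(-1) + 3*log(2).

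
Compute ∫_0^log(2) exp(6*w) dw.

21/2

Let u = exp(w), so du = exp(w) dw. When w = 0, u = 1; when w = log(2), u = 2.
The integral becomes ∫ u**5 du from 1 to 2, with antiderivative u**6/6.
Back in w: F(w) = exp(6*w)/6.
Then F(log(2)) - F(0) = (32/3) - (1/6) = 21/2.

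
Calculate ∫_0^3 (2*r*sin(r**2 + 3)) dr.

Let u = r**2 + 3, so du = 2*r dr. When r = 0, u = 3; when r = 3, u = 12.
The integral becomes ∫ sin(u) du from 3 to 12, with antiderivative -cos(u).
Back in r: F(r) = -cos(r**2 + 3).
Then F(3) - F(0) = (-cos(12)) - (-cos(3)) = cos(3) - cos(12).

cos(3) - cos(12)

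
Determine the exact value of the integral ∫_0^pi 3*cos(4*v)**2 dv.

Use the identity cos^2(4*v) = (1 + cos(8*v))/2.
An antiderivative is F(v) = 3*v/2 + 3*sin(8*v)/16.
Then F(pi) - F(0) = (3*pi/2) - (0) = 3*pi/2.

3*pi/2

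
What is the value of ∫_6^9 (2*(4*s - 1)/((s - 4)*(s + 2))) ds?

Factor the denominator: s**2 - 2*s - 8 = (s + 2)(s - 4).
Partial fractions: 2*(4*s - 1)/((s - 4)*(s + 2)) = 3/(s + 2) + 5/(s - 4).
An antiderivative is F(s) = 5*log(s - 4) + 3*log(s + 2).
Then F(9) - F(6) = (3*log(11) + 5*log(5)) - (14*log(2)) = -14*log(2) + 3*log(11) + 5*log(5).

-14*log(2) + 3*log(11) + 5*log(5)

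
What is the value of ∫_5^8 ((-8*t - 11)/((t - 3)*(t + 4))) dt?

Factor the denominator: t**2 + t - 12 = (t + 4)(t - 3).
Partial fractions: (-8*t - 11)/((t - 3)*(t + 4)) = -3/(t + 4) - 5/(t - 3).
An antiderivative is F(t) = -5*log(t - 3) - 3*log(t + 4).
Then F(8) - F(5) = (-5*log(5) - 6*log(2) - 3*log(3)) - (-6*log(3) - 5*log(2)) = -5*log(5) - log(2) + 3*log(3).

-5*log(5) - log(2) + 3*log(3)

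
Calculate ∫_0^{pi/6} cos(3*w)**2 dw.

Use the identity cos^2(3*w) = (1 + cos(6*w))/2.
An antiderivative is F(w) = w/2 + sin(6*w)/12.
Then F(pi/6) - F(0) = (pi/12) - (0) = pi/12.

pi/12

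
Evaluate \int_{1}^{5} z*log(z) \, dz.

-6 + 25*log(5)/2

Integrate by parts once (u = ln z, dv = z dz).
An antiderivative is F(z) = z**2*(2*log(z) - 1)/4.
Then F(5) - F(1) = (-25/4 + 25*log(5)/2) - (-1/4) = -6 + 25*log(5)/2.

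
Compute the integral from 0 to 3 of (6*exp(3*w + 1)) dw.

Let u = 3*w + 1, so du = 3 dw. When w = 0, u = 1; when w = 3, u = 10.
The integral becomes 2·∫ exp(u) du from 1 to 10, with antiderivative 2*exp(u).
Back in w: F(w) = 2*exp(3*w + 1).
Then F(3) - F(0) = (2*exp(10)) - (2*exp(1)) = -2*exp(1)*(1 - exp(9)).

-2*exp(1)*(1 - exp(9))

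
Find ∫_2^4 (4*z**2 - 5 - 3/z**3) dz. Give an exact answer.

By the power rule, an antiderivative is F(z) = 4*z**3/3 - 5*z + 3/(2*z**2).
Then F(4) - F(2) = (6281/96) - (25/24) = 6181/96.

6181/96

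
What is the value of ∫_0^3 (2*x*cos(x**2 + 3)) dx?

Let u = x**2 + 3, so du = 2*x dx. When x = 0, u = 3; when x = 3, u = 12.
The integral becomes ∫ cos(u) du from 3 to 12, with antiderivative sin(u).
Back in x: F(x) = sin(x**2 + 3).
Then F(3) - F(0) = (sin(12)) - (sin(3)) = sin(12) - sin(3).

sin(12) - sin(3)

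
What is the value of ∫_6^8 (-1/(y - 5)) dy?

An antiderivative is F(y) = -log(y - 5).
Then F(8) - F(6) = (-log(3)) - (0) = -log(3).

-log(3)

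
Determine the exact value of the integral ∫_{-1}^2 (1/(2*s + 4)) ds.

log(2)

An antiderivative is F(s) = log(2*s + 4)/2.
Then F(2) - F(-1) = (3*log(2)/2) - (log(2)/2) = log(2).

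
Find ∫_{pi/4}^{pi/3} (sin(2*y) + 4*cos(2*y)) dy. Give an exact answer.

An antiderivative is F(y) = 2*sin(2*y) - cos(2*y)/2.
Then F(pi/3) - F(pi/4) = (1/4 + sqrt(3)) - (2) = -7/4 + sqrt(3).

-7/4 + sqrt(3)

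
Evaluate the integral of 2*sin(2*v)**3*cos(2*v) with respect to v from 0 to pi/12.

Let u = sin(2*v), so du = 2*cos(2*v) dv. When v = 0, u = 0; when v = pi/12, u = 1/2.
The integral becomes ∫ u**3 du from 0 to 1/2, with antiderivative u**4/4.
Back in v: F(v) = sin(2*v)**4/4.
Then F(pi/12) - F(0) = (1/64) - (0) = 1/64.

1/64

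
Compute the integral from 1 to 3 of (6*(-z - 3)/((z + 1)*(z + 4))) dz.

Factor the denominator: z**2 + 5*z + 4 = (z + 4)(z + 1).
Partial fractions: 6*(-z - 3)/((z + 1)*(z + 4)) = -2/(z + 4) - 4/(z + 1).
An antiderivative is F(z) = -4*log(z + 1) - 2*log(z + 4).
Then F(3) - F(1) = (-8*log(2) - 2*log(7)) - (-2*log(5) - 4*log(2)) = -2*log(7) - 4*log(2) + 2*log(5).

-2*log(7) - 4*log(2) + 2*log(5)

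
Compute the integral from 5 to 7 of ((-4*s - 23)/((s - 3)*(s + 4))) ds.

-5*log(2) - 2*log(3) + log(11)

Factor the denominator: s**2 + s - 12 = (s + 4)(s - 3).
Partial fractions: (-4*s - 23)/((s - 3)*(s + 4)) = 1/(s + 4) - 5/(s - 3).
An antiderivative is F(s) = -5*log(s - 3) + log(s + 4).
Then F(7) - F(5) = (-10*log(2) + log(11)) - (log(9/32)) = -5*log(2) - 2*log(3) + log(11).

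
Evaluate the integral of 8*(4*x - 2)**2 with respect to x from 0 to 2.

448/3

Let u = 4*x - 2, so du = 4 dx. When x = 0, u = -2; when x = 2, u = 6.
The integral becomes 2·∫ u**2 du from -2 to 6, with antiderivative 2*u**3/3.
Back in x: F(x) = 2*(4*x - 2)**3/3.
Then F(2) - F(0) = (144) - (-16/3) = 448/3.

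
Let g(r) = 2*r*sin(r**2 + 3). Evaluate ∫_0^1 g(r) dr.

cos(3) - cos(4)

Let u = r**2 + 3, so du = 2*r dr. When r = 0, u = 3; when r = 1, u = 4.
The integral becomes ∫ sin(u) du from 3 to 4, with antiderivative -cos(u).
Back in r: F(r) = -cos(r**2 + 3).
Then F(1) - F(0) = (-cos(4)) - (-cos(3)) = cos(3) - cos(4).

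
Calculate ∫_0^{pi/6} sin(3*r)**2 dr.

pi/12

Use the identity sin^2(3*r) = (1 - cos(6*r))/2.
An antiderivative is F(r) = r/2 - sin(6*r)/12.
Then F(pi/6) - F(0) = (pi/12) - (0) = pi/12.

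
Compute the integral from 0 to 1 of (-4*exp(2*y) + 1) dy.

An antiderivative is F(y) = -2*exp(2*y) + y.
Then F(1) - F(0) = (1 - 2*exp(2)) - (-2) = 3 - 2*exp(2).

3 - 2*exp(2)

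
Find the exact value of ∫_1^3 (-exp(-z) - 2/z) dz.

-2*log(3) - exp(-1) + exp(-3)

An antiderivative is F(z) = -2*log(z) + exp(-z).
Then F(3) - F(1) = (-2*log(3) + exp(-3)) - (exp(-1)) = -2*log(3) - exp(-1) + exp(-3).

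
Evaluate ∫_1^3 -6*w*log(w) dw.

Integrate by parts once (u = ln w, dv = -6*w dw).
An antiderivative is F(w) = -3*w**2*(2*log(w) - 1)/2.
Then F(3) - F(1) = (27/2 - 27*log(3)) - (3/2) = 12 - 27*log(3).

12 - 27*log(3)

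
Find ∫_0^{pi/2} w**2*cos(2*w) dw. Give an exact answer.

Integrate by parts twice (u = w^2, dv = cos(2*w) dw).
An antiderivative is F(w) = w**2*sin(2*w)/2 + w*cos(2*w)/2 - sin(2*w)/4.
Then F(pi/2) - F(0) = (-pi/4) - (0) = -pi/4.

-pi/4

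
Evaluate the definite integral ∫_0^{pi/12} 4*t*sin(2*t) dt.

-sqrt(3)*pi/12 + 1/2

Integrate by parts once (u = t, dv = 4*sin(2*t) dt).
An antiderivative is F(t) = -2*t*cos(2*t) + sin(2*t).
Then F(pi/12) - F(0) = (-sqrt(3)*pi/12 + 1/2) - (0) = -sqrt(3)*pi/12 + 1/2.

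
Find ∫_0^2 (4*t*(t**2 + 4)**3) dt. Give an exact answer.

1920

Let u = t**2 + 4, so du = 2*t dt. When t = 0, u = 4; when t = 2, u = 8.
The integral becomes 2·∫ u**3 du from 4 to 8, with antiderivative u**4/2.
Back in t: F(t) = (t**2 + 4)**4/2.
Then F(2) - F(0) = (2048) - (128) = 1920.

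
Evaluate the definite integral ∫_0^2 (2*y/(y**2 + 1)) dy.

log(5)

Let u = y**2 + 1, so du = 2*y dy. When y = 0, u = 1; when y = 2, u = 5.
The integral becomes ∫ 1/u du from 1 to 5, with antiderivative log(u).
Back in y: F(y) = log(y**2 + 1).
Then F(2) - F(0) = (log(5)) - (0) = log(5).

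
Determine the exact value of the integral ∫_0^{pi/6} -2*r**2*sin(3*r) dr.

Integrate by parts twice (u = r^2, dv = -2*sin(3*r) dr).
An antiderivative is F(r) = 2*r**2*cos(3*r)/3 - 4*r*sin(3*r)/9 - 4*cos(3*r)/27.
Then F(pi/6) - F(0) = (-2*pi/27) - (-4/27) = 4/27 - 2*pi/27.

4/27 - 2*pi/27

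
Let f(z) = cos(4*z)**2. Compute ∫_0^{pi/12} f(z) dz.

sqrt(3)/32 + pi/24

Use the identity cos^2(4*z) = (1 + cos(8*z))/2.
An antiderivative is F(z) = z/2 + sin(8*z)/16.
Then F(pi/12) - F(0) = (sqrt(3)/32 + pi/24) - (0) = sqrt(3)/32 + pi/24.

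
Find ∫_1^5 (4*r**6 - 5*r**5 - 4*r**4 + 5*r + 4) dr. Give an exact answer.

By the power rule, an antiderivative is F(r) = 4*r**7/7 - 5*r**6/6 - 4*r**5/5 + 5*r**2/2 + 4*r.
Then F(5) - F(1) = (613295/21) - (571/105) = 1021968/35.

1021968/35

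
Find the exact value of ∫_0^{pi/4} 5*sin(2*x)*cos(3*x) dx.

-2 + 3*sqrt(2)/2

Use the identity sin(2*x)cos(3*x) = [sin(5*x) + sin(-x)]/2.
An antiderivative is F(x) = 5*cos(x)/2 - cos(5*x)/2.
Then F(pi/4) - F(0) = (3*sqrt(2)/2) - (2) = -2 + 3*sqrt(2)/2.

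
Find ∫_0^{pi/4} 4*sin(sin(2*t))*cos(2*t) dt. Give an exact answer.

Let u = sin(2*t), so du = 2*cos(2*t) dt. When t = 0, u = 0; when t = pi/4, u = 1.
The integral becomes 2·∫ sin(u) du from 0 to 1, with antiderivative -2*cos(u).
Back in t: F(t) = -2*cos(sin(2*t)).
Then F(pi/4) - F(0) = (-2*cos(1)) - (-2) = 2 - 2*cos(1).

2 - 2*cos(1)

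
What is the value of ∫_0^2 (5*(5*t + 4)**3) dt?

Let u = 5*t + 4, so du = 5 dt. When t = 0, u = 4; when t = 2, u = 14.
The integral becomes ∫ u**3 du from 4 to 14, with antiderivative u**4/4.
Back in t: F(t) = (5*t + 4)**4/4.
Then F(2) - F(0) = (9604) - (64) = 9540.

9540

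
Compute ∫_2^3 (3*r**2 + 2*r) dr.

24

By the power rule, an antiderivative is F(r) = r**3 + r**2.
Then F(3) - F(2) = (36) - (12) = 24.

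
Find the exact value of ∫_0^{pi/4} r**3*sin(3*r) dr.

Integrate by parts 3 times (u = r^3, dv = sin(3*r) dr).
An antiderivative is F(r) = -r**3*cos(3*r)/3 + r**2*sin(3*r)/3 + 2*r*cos(3*r)/9 - 2*sin(3*r)/27.
Then F(pi/4) - F(0) = (sqrt(2)*(-96*pi - 128 + 9*pi**3 + 36*pi**2)/3456) - (0) = sqrt(2)*(-96*pi - 128 + 9*pi**3 + 36*pi**2)/3456.

sqrt(2)*(-96*pi - 128 + 9*pi**3 + 36*pi**2)/3456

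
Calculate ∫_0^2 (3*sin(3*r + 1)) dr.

-cos(7) + cos(1)

Let u = 3*r + 1, so du = 3 dr. When r = 0, u = 1; when r = 2, u = 7.
The integral becomes ∫ sin(u) du from 1 to 7, with antiderivative -cos(u).
Back in r: F(r) = -cos(3*r + 1).
Then F(2) - F(0) = (-cos(7)) - (-cos(1)) = -cos(7) + cos(1).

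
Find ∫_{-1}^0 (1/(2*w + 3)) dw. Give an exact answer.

log(3)/2

An antiderivative is F(w) = log(2*w + 3)/2.
Then F(0) - F(-1) = (log(3)/2) - (0) = log(3)/2.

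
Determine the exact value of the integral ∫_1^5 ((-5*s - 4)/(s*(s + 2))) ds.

Factor the denominator: s**2 + 2*s = (s + 2)s.
Partial fractions: (-5*s - 4)/(s*(s + 2)) = -3/(s + 2) - 2/s.
An antiderivative is F(s) = -2*log(s) - 3*log(s + 2).
Then F(5) - F(1) = (-3*log(7) - 2*log(5)) - (-log(27)) = -3*log(7) - 2*log(5) + 3*log(3).

-3*log(7) - 2*log(5) + 3*log(3)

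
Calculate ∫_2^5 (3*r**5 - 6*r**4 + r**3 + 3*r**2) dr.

By the power rule, an antiderivative is F(r) = r**6/2 - 6*r**5/5 + r**4/4 + r**3.
Then F(5) - F(2) = (17375/4) - (28/5) = 86763/20.

86763/20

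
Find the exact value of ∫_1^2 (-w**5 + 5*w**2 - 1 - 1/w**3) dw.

-5/24

By the power rule, an antiderivative is F(w) = -w**6/6 + 5*w**3/3 - w + 1/(2*w**2).
Then F(2) - F(1) = (19/24) - (1) = -5/24.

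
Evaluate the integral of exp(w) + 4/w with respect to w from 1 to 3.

-exp(1) + log(81) + exp(3)

An antiderivative is F(w) = exp(w) + 4*log(w).
Then F(3) - F(1) = (log(81) + exp(3)) - (exp(1)) = -exp(1) + log(81) + exp(3).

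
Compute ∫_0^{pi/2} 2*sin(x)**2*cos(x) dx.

2/3

Let u = sin(x), so du = cos(x) dx. When x = 0, u = 0; when x = pi/2, u = 1.
The integral becomes 2·∫ u**2 du from 0 to 1, with antiderivative 2*u**3/3.
Back in x: F(x) = 2*sin(x)**3/3.
Then F(pi/2) - F(0) = (2/3) - (0) = 2/3.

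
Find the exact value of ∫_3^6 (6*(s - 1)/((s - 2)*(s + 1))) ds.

-4*log(2) + 4*log(7)

Factor the denominator: s**2 - s - 2 = (s + 1)(s - 2).
Partial fractions: 6*(s - 1)/((s - 2)*(s + 1)) = 4/(s + 1) + 2/(s - 2).
An antiderivative is F(s) = 2*log(s - 2) + 4*log(s + 1).
Then F(6) - F(3) = (4*log(2) + 4*log(7)) - (8*log(2)) = -4*log(2) + 4*log(7).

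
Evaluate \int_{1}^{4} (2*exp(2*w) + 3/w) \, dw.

An antiderivative is F(w) = exp(2*w) + 3*log(w).
Then F(4) - F(1) = (log(64) + exp(8)) - (exp(2)) = -exp(2) + log(64) + exp(8).

-exp(2) + log(64) + exp(8)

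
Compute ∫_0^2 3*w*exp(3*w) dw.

Integrate by parts once (u = w, dv = 3*exp(3*w) dw).
An antiderivative is F(w) = (3*w - 1)*exp(3*w)/3.
Then F(2) - F(0) = (5*exp(6)/3) - (-1/3) = 1/3 + 5*exp(6)/3.

1/3 + 5*exp(6)/3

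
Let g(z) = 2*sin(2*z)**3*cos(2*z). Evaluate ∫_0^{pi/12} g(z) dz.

1/64

Let u = sin(2*z), so du = 2*cos(2*z) dz. When z = 0, u = 0; when z = pi/12, u = 1/2.
The integral becomes ∫ u**3 du from 0 to 1/2, with antiderivative u**4/4.
Back in z: F(z) = sin(2*z)**4/4.
Then F(pi/12) - F(0) = (1/64) - (0) = 1/64.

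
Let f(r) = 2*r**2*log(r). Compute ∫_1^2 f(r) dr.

-14/9 + 16*log(2)/3

Integrate by parts once (u = ln r, dv = 2*r**2 dr).
An antiderivative is F(r) = 2*r**3*(3*log(r) - 1)/9.
Then F(2) - F(1) = (-16/9 + 16*log(2)/3) - (-2/9) = -14/9 + 16*log(2)/3.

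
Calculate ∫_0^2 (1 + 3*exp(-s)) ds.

An antiderivative is F(s) = s - 3*exp(-s).
Then F(2) - F(0) = (2 - 3*exp(-2)) - (-3) = 5 - 3*exp(-2).

5 - 3*exp(-2)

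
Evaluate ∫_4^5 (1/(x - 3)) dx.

An antiderivative is F(x) = log(x - 3).
Then F(5) - F(4) = (log(2)) - (0) = log(2).

log(2)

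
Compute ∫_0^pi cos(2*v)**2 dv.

pi/2

Use the identity cos^2(2*v) = (1 + cos(4*v))/2.
An antiderivative is F(v) = v/2 + sin(4*v)/8.
Then F(pi) - F(0) = (pi/2) - (0) = pi/2.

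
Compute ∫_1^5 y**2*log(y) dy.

Integrate by parts once (u = ln y, dv = y**2 dy).
An antiderivative is F(y) = y**3*(3*log(y) - 1)/9.
Then F(5) - F(1) = (-125/9 + 125*log(5)/3) - (-1/9) = -124/9 + 125*log(5)/3.

-124/9 + 125*log(5)/3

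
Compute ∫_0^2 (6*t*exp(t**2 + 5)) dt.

Let u = t**2 + 5, so du = 2*t dt. When t = 0, u = 5; when t = 2, u = 9.
The integral becomes 3·∫ exp(u) du from 5 to 9, with antiderivative 3*exp(u).
Back in t: F(t) = 3*exp(t**2 + 5).
Then F(2) - F(0) = (3*exp(9)) - (3*exp(5)) = -3*(1 - exp(4))*exp(5).

-3*(1 - exp(4))*exp(5)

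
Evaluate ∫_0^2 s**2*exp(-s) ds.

Integrate by parts twice (u = s^2, dv = exp(-s) ds).
An antiderivative is F(s) = (-s**2 - 2*s - 2)*exp(-s).
Then F(2) - F(0) = (-10*exp(-2)) - (-2) = 2 - 10*exp(-2).

2 - 10*exp(-2)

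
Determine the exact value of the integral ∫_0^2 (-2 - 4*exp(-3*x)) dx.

-16/3 + 4*exp(-6)/3

An antiderivative is F(x) = -2*x + 4*exp(-3*x)/3.
Then F(2) - F(0) = (-4 + 4*exp(-6)/3) - (4/3) = -16/3 + 4*exp(-6)/3.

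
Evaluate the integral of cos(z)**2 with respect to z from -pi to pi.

pi

Use the identity cos^2(z) = (1 + cos(2*z))/2.
An antiderivative is F(z) = z/2 + sin(2*z)/4.
Then F(pi) - F(-pi) = (pi/2) - (-pi/2) = pi.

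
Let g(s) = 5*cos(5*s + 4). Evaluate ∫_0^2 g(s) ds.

-sin(4) + sin(14)

Let u = 5*s + 4, so du = 5 ds. When s = 0, u = 4; when s = 2, u = 14.
The integral becomes ∫ cos(u) du from 4 to 14, with antiderivative sin(u).
Back in s: F(s) = sin(5*s + 4).
Then F(2) - F(0) = (sin(14)) - (sin(4)) = -sin(4) + sin(14).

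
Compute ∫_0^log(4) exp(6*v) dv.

Let u = exp(v), so du = exp(v) dv. When v = 0, u = 1; when v = log(4), u = 4.
The integral becomes ∫ u**5 du from 1 to 4, with antiderivative u**6/6.
Back in v: F(v) = exp(6*v)/6.
Then F(log(4)) - F(0) = (2048/3) - (1/6) = 1365/2.

1365/2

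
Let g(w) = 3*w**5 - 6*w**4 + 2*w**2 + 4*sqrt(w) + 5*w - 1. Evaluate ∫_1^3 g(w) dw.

By the power rule, an antiderivative is F(w) = w**6/2 - 6*w**5/5 + 8*w**(3/2)/3 + 2*w**3/3 + 5*w**2/2 - w.
Then F(3) - F(1) = (8*sqrt(3) + 552/5) - (62/15) = 8*sqrt(3) + 1594/15.

8*sqrt(3) + 1594/15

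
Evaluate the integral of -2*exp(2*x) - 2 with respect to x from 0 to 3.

An antiderivative is F(x) = -exp(2*x) - 2*x.
Then F(3) - F(0) = (-exp(6) - 6) - (-1) = -exp(6) - 5.

-exp(6) - 5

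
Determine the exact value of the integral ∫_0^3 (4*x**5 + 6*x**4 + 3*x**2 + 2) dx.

By the power rule, an antiderivative is F(x) = 2*x**6/3 + 6*x**5/5 + x**3 + 2*x.
Then F(3) - F(0) = (4053/5) - (0) = 4053/5.

4053/5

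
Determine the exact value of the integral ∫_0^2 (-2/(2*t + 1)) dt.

-log(5)

An antiderivative is F(t) = -log(2*t + 1).
Then F(2) - F(0) = (-log(5)) - (0) = -log(5).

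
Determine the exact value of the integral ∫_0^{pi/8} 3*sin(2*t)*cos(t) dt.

-3*sqrt(sqrt(2) + 2)/4 - sqrt(2 - sqrt(2))/4 + 2

Use the identity sin(2*t)cos(t) = [sin(3*t) + sin(t)]/2.
An antiderivative is F(t) = -3*cos(t)/2 - cos(3*t)/2.
Then F(pi/8) - F(0) = (-3*sqrt(sqrt(2) + 2)/4 - sqrt(2 - sqrt(2))/4) - (-2) = -3*sqrt(sqrt(2) + 2)/4 - sqrt(2 - sqrt(2))/4 + 2.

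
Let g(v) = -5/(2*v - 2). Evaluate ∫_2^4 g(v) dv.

An antiderivative is F(v) = -5*log(2*v - 2)/2.
Then F(4) - F(2) = (-5*log(6)/2) - (-5*log(2)/2) = -5*log(3)/2.

-5*log(3)/2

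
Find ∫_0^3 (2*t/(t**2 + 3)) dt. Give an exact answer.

log(4)

Let u = t**2 + 3, so du = 2*t dt. When t = 0, u = 3; when t = 3, u = 12.
The integral becomes ∫ 1/u du from 3 to 12, with antiderivative log(u).
Back in t: F(t) = log(t**2 + 3).
Then F(3) - F(0) = (log(12)) - (log(3)) = log(4).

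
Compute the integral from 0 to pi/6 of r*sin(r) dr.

-sqrt(3)*pi/12 + 1/2

Integrate by parts once (u = r, dv = sin(r) dr).
An antiderivative is F(r) = -r*cos(r) + sin(r).
Then F(pi/6) - F(0) = (-sqrt(3)*pi/12 + 1/2) - (0) = -sqrt(3)*pi/12 + 1/2.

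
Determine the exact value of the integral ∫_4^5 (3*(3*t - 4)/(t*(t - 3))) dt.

-3*log(2) + 4*log(5)

Factor the denominator: t**2 - 3*t = t(t - 3).
Partial fractions: 3*(3*t - 4)/(t*(t - 3)) = 4/t + 5/(t - 3).
An antiderivative is F(t) = 4*log(t) + 5*log(t - 3).
Then F(5) - F(4) = (5*log(2) + 4*log(5)) - (8*log(2)) = -3*log(2) + 4*log(5).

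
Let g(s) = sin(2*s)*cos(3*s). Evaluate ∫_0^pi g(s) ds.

-4/5

Use the identity sin(2*s)cos(3*s) = [sin(5*s) + sin(-s)]/2.
An antiderivative is F(s) = cos(s)/2 - cos(5*s)/10.
Then F(pi) - F(0) = (-2/5) - (2/5) = -4/5.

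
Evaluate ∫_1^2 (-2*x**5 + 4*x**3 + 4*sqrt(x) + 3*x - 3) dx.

By the power rule, an antiderivative is F(x) = -x**6/3 + x**4 + 8*x**(3/2)/3 + 3*x**2/2 - 3*x.
Then F(2) - F(1) = (-16/3 + 16*sqrt(2)/3) - (11/6) = -43/6 + 16*sqrt(2)/3.

-43/6 + 16*sqrt(2)/3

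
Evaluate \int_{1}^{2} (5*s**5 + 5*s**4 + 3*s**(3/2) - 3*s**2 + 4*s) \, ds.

By the power rule, an antiderivative is F(s) = 5*s**6/6 + 6*s**(5/2)/5 + s**5 - s**3 + 2*s**2.
Then F(2) - F(1) = (24*sqrt(2)/5 + 256/3) - (121/30) = 24*sqrt(2)/5 + 813/10.

24*sqrt(2)/5 + 813/10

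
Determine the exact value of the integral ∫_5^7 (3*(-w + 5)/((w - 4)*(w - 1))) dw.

log(16/27)

Factor the denominator: w**2 - 5*w + 4 = (w - 1)(w - 4).
Partial fractions: 3*(-w + 5)/((w - 4)*(w - 1)) = -4/(w - 1) + 1/(w - 4).
An antiderivative is F(w) = log(w - 4) - 4*log(w - 1).
Then F(7) - F(5) = (-3*log(3) - 4*log(2)) - (-8*log(2)) = log(16/27).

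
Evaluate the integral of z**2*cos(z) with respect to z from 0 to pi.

Integrate by parts twice (u = z^2, dv = cos(z) dz).
An antiderivative is F(z) = z**2*sin(z) + 2*z*cos(z) - 2*sin(z).
Then F(pi) - F(0) = (-2*pi) - (0) = -2*pi.

-2*pi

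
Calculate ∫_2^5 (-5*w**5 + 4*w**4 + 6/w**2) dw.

By the power rule, an antiderivative is F(w) = -5*w**6/6 + 4*w**5/5 - 6/w.
Then F(5) - F(2) = (-315661/30) - (-461/15) = -104913/10.

-104913/10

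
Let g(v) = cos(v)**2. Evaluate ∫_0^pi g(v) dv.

pi/2

Use the identity cos^2(v) = (1 + cos(2*v))/2.
An antiderivative is F(v) = v/2 + sin(2*v)/4.
Then F(pi) - F(0) = (pi/2) - (0) = pi/2.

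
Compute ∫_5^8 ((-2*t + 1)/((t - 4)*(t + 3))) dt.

Factor the denominator: t**2 - t - 12 = (t + 3)(t - 4).
Partial fractions: (-2*t + 1)/((t - 4)*(t + 3)) = -1/(t + 3) - 1/(t - 4).
An antiderivative is F(t) = -log(t - 4) - log(t + 3).
Then F(8) - F(5) = (-log(44)) - (-log(8)) = log(2/11).

log(2/11)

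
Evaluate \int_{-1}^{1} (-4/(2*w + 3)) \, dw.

-log(25)

An antiderivative is F(w) = -2*log(2*w + 3).
Then F(1) - F(-1) = (-log(25)) - (0) = -log(25).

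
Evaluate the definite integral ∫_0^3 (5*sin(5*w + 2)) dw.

cos(2) - cos(17)

Let u = 5*w + 2, so du = 5 dw. When w = 0, u = 2; when w = 3, u = 17.
The integral becomes ∫ sin(u) du from 2 to 17, with antiderivative -cos(u).
Back in w: F(w) = -cos(5*w + 2).
Then F(3) - F(0) = (-cos(17)) - (-cos(2)) = cos(2) - cos(17).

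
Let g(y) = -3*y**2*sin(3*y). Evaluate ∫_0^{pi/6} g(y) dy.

Integrate by parts twice (u = y^2, dv = -3*sin(3*y) dy).
An antiderivative is F(y) = y**2*cos(3*y) - 2*y*sin(3*y)/3 - 2*cos(3*y)/9.
Then F(pi/6) - F(0) = (-pi/9) - (-2/9) = 2/9 - pi/9.

2/9 - pi/9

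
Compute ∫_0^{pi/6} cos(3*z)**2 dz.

Use the identity cos^2(3*z) = (1 + cos(6*z))/2.
An antiderivative is F(z) = z/2 + sin(6*z)/12.
Then F(pi/6) - F(0) = (pi/12) - (0) = pi/12.

pi/12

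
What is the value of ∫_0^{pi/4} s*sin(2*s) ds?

Integrate by parts once (u = s, dv = sin(2*s) ds).
An antiderivative is F(s) = -s*cos(2*s)/2 + sin(2*s)/4.
Then F(pi/4) - F(0) = (1/4) - (0) = 1/4.

1/4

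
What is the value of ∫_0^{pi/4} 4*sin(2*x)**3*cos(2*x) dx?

1/2

Let u = sin(2*x), so du = 2*cos(2*x) dx. When x = 0, u = 0; when x = pi/4, u = 1.
The integral becomes 2·∫ u**3 du from 0 to 1, with antiderivative u**4/2.
Back in x: F(x) = sin(2*x)**4/2.
Then F(pi/4) - F(0) = (1/2) - (0) = 1/2.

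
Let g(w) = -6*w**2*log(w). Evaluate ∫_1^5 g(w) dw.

248/3 - 250*log(5)

Integrate by parts once (u = ln w, dv = -6*w**2 dw).
An antiderivative is F(w) = -2*w**3*(3*log(w) - 1)/3.
Then F(5) - F(1) = (250/3 - 250*log(5)) - (2/3) = 248/3 - 250*log(5).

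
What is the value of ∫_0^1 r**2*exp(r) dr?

-2 + E

Integrate by parts twice (u = r^2, dv = exp(r) dr).
An antiderivative is F(r) = (r**2 - 2*r + 2)*exp(r).
Then F(1) - F(0) = (E) - (2) = -2 + E.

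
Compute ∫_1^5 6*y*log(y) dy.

Integrate by parts once (u = ln y, dv = 6*y dy).
An antiderivative is F(y) = 3*y**2*(2*log(y) - 1)/2.
Then F(5) - F(1) = (-75/2 + 75*log(5)) - (-3/2) = -36 + 75*log(5).

-36 + 75*log(5)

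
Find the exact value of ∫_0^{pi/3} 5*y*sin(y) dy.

Integrate by parts once (u = y, dv = 5*sin(y) dy).
An antiderivative is F(y) = -5*y*cos(y) + 5*sin(y).
Then F(pi/3) - F(0) = (-5*pi/6 + 5*sqrt(3)/2) - (0) = -5*pi/6 + 5*sqrt(3)/2.

-5*pi/6 + 5*sqrt(3)/2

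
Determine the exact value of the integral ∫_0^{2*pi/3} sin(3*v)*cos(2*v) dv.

Use the identity sin(3*v)cos(2*v) = [sin(5*v) + sin(v)]/2.
An antiderivative is F(v) = -cos(v)/2 - cos(5*v)/10.
Then F(2*pi/3) - F(0) = (3/10) - (-3/5) = 9/10.

9/10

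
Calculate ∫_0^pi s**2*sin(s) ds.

Integrate by parts twice (u = s^2, dv = sin(s) ds).
An antiderivative is F(s) = -s**2*cos(s) + 2*s*sin(s) + 2*cos(s).
Then F(pi) - F(0) = (-2 + pi**2) - (2) = -4 + pi**2.

-4 + pi**2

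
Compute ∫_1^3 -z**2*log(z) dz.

Integrate by parts once (u = ln z, dv = -z**2 dz).
An antiderivative is F(z) = -z**3*(3*log(z) - 1)/9.
Then F(3) - F(1) = (3 - 9*log(3)) - (1/9) = 26/9 - 9*log(3).

26/9 - 9*log(3)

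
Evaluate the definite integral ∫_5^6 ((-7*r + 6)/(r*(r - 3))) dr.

Factor the denominator: r**2 - 3*r = r(r - 3).
Partial fractions: (-7*r + 6)/(r*(r - 3)) = -2/r - 5/(r - 3).
An antiderivative is F(r) = -2*log(r) - 5*log(r - 3).
Then F(6) - F(5) = (-7*log(3) - 2*log(2)) - (-5*log(2) - 2*log(5)) = -7*log(3) + 3*log(2) + 2*log(5).

-7*log(3) + 3*log(2) + 2*log(5)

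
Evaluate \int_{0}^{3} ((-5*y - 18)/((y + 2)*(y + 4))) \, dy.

-4*log(5) - log(7) + 6*log(2)

Factor the denominator: y**2 + 6*y + 8 = (y + 4)(y + 2).
Partial fractions: (-5*y - 18)/((y + 2)*(y + 4)) = -1/(y + 4) - 4/(y + 2).
An antiderivative is F(y) = -4*log(y + 2) - log(y + 4).
Then F(3) - F(0) = (-4*log(5) - log(7)) - (-log(64)) = -4*log(5) - log(7) + 6*log(2).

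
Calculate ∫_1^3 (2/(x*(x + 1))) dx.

log(9/4)

Factor the denominator: x**2 + x = (x + 1)x.
Partial fractions: 2/(x*(x + 1)) = -2/(x + 1) + 2/x.
An antiderivative is F(x) = 2*log(x) - 2*log(x + 1).
Then F(3) - F(1) = (log(9/16)) - (-log(4)) = log(9/4).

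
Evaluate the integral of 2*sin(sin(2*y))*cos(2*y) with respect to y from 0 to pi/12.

Let u = sin(2*y), so du = 2*cos(2*y) dy. When y = 0, u = 0; when y = pi/12, u = 1/2.
The integral becomes ∫ sin(u) du from 0 to 1/2, with antiderivative -cos(u).
Back in y: F(y) = -cos(sin(2*y)).
Then F(pi/12) - F(0) = (-cos(1/2)) - (-1) = 1 - cos(1/2).

1 - cos(1/2)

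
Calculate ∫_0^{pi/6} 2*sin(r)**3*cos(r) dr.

1/32

Let u = sin(r), so du = cos(r) dr. When r = 0, u = 0; when r = pi/6, u = 1/2.
The integral becomes 2·∫ u**3 du from 0 to 1/2, with antiderivative u**4/2.
Back in r: F(r) = sin(r)**4/2.
Then F(pi/6) - F(0) = (1/32) - (0) = 1/32.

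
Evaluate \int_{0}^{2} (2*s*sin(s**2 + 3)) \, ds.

cos(3) - cos(7)

Let u = s**2 + 3, so du = 2*s ds. When s = 0, u = 3; when s = 2, u = 7.
The integral becomes ∫ sin(u) du from 3 to 7, with antiderivative -cos(u).
Back in s: F(s) = -cos(s**2 + 3).
Then F(2) - F(0) = (-cos(7)) - (-cos(3)) = cos(3) - cos(7).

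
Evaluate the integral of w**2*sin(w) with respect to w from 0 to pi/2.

-2 + pi

Integrate by parts twice (u = w^2, dv = sin(w) dw).
An antiderivative is F(w) = -w**2*cos(w) + 2*w*sin(w) + 2*cos(w).
Then F(pi/2) - F(0) = (pi) - (2) = -2 + pi.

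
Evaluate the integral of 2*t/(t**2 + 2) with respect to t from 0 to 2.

Let u = t**2 + 2, so du = 2*t dt. When t = 0, u = 2; when t = 2, u = 6.
The integral becomes ∫ 1/u du from 2 to 6, with antiderivative log(u).
Back in t: F(t) = log(t**2 + 2).
Then F(2) - F(0) = (log(6)) - (log(2)) = log(3).

log(3)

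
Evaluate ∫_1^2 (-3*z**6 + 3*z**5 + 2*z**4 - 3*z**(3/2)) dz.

By the power rule, an antiderivative is F(z) = -3*z**7/7 + z**6/2 - 6*z**(5/2)/5 + 2*z**5/5.
Then F(2) - F(1) = (-352/35 - 24*sqrt(2)/5) - (-51/70) = -653/70 - 24*sqrt(2)/5.

-653/70 - 24*sqrt(2)/5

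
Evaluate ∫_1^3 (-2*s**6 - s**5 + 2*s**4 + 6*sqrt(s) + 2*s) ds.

By the power rule, an antiderivative is F(s) = -2*s**7/7 - s**6/6 + 2*s**5/5 + 4*s**(3/2) + s**2.
Then F(3) - F(1) = (-44811/70 + 12*sqrt(3)) - (1039/210) = -67736/105 + 12*sqrt(3).

-67736/105 + 12*sqrt(3)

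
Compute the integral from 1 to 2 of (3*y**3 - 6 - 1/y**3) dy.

39/8

By the power rule, an antiderivative is F(y) = 3*y**4/4 - 6*y + 1/(2*y**2).
Then F(2) - F(1) = (1/8) - (-19/4) = 39/8.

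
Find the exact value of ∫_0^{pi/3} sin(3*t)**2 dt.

Use the identity sin^2(3*t) = (1 - cos(6*t))/2.
An antiderivative is F(t) = t/2 - sin(6*t)/12.
Then F(pi/3) - F(0) = (pi/6) - (0) = pi/6.

pi/6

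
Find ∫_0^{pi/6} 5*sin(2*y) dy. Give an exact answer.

5/4

An antiderivative is F(y) = -5*cos(2*y)/2.
Then F(pi/6) - F(0) = (-5/4) - (-5/2) = 5/4.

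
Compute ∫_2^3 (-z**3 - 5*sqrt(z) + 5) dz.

-10*sqrt(3) - 45/4 + 20*sqrt(2)/3

By the power rule, an antiderivative is F(z) = -z**4/4 - 10*z**(3/2)/3 + 5*z.
Then F(3) - F(2) = (-10*sqrt(3) - 21/4) - (6 - 20*sqrt(2)/3) = -10*sqrt(3) - 45/4 + 20*sqrt(2)/3.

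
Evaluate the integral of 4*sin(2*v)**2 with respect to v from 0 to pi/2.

Use the identity sin^2(2*v) = (1 - cos(4*v))/2.
An antiderivative is F(v) = 2*v - sin(4*v)/2.
Then F(pi/2) - F(0) = (pi) - (0) = pi.

pi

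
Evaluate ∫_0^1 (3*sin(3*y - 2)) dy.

-cos(1) + cos(2)

Let u = 3*y - 2, so du = 3 dy. When y = 0, u = -2; when y = 1, u = 1.
The integral becomes ∫ sin(u) du from -2 to 1, with antiderivative -cos(u).
Back in y: F(y) = -cos(3*y - 2).
Then F(1) - F(0) = (-cos(1)) - (-cos(2)) = -cos(1) + cos(2).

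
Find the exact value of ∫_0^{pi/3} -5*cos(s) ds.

-5*sqrt(3)/2

An antiderivative is F(s) = -5*sin(s).
Then F(pi/3) - F(0) = (-5*sqrt(3)/2) - (0) = -5*sqrt(3)/2.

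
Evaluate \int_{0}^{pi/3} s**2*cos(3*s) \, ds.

Integrate by parts twice (u = s^2, dv = cos(3*s) ds).
An antiderivative is F(s) = s**2*sin(3*s)/3 + 2*s*cos(3*s)/9 - 2*sin(3*s)/27.
Then F(pi/3) - F(0) = (-2*pi/27) - (0) = -2*pi/27.

-2*pi/27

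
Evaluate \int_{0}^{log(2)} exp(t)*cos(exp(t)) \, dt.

Let u = exp(t), so du = exp(t) dt. When t = 0, u = 1; when t = log(2), u = 2.
The integral becomes ∫ cos(u) du from 1 to 2, with antiderivative sin(u).
Back in t: F(t) = sin(exp(t)).
Then F(log(2)) - F(0) = (sin(2)) - (sin(1)) = -sin(1) + sin(2).

-sin(1) + sin(2)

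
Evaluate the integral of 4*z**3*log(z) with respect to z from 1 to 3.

-20 + 81*log(3)

Integrate by parts once (u = ln z, dv = 4*z**3 dz).
An antiderivative is F(z) = z**4*(4*log(z) - 1)/4.
Then F(3) - F(1) = (-81/4 + 81*log(3)) - (-1/4) = -20 + 81*log(3).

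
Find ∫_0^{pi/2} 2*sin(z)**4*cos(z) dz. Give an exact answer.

2/5

Let u = sin(z), so du = cos(z) dz. When z = 0, u = 0; when z = pi/2, u = 1.
The integral becomes 2·∫ u**4 du from 0 to 1, with antiderivative 2*u**5/5.
Back in z: F(z) = 2*sin(z)**5/5.
Then F(pi/2) - F(0) = (2/5) - (0) = 2/5.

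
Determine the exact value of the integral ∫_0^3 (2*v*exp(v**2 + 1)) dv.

Let u = v**2 + 1, so du = 2*v dv. When v = 0, u = 1; when v = 3, u = 10.
The integral becomes ∫ exp(u) du from 1 to 10, with antiderivative exp(u).
Back in v: F(v) = exp(v**2 + 1).
Then F(3) - F(0) = (exp(10)) - (exp(1)) = -exp(1) + exp(10).

-exp(1) + exp(10)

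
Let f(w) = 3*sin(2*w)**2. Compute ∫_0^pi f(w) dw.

3*pi/2

Use the identity sin^2(2*w) = (1 - cos(4*w))/2.
An antiderivative is F(w) = 3*w/2 - 3*sin(4*w)/8.
Then F(pi) - F(0) = (3*pi/2) - (0) = 3*pi/2.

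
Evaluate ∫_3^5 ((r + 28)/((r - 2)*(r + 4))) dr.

-3*log(3) + 4*log(7)

Factor the denominator: r**2 + 2*r - 8 = (r + 4)(r - 2).
Partial fractions: (r + 28)/((r - 2)*(r + 4)) = -4/(r + 4) + 5/(r - 2).
An antiderivative is F(r) = 5*log(r - 2) - 4*log(r + 4).
Then F(5) - F(3) = (-log(27)) - (-4*log(7)) = -3*log(3) + 4*log(7).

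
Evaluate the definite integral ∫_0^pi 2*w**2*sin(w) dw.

Integrate by parts twice (u = w^2, dv = 2*sin(w) dw).
An antiderivative is F(w) = -2*w**2*cos(w) + 4*w*sin(w) + 4*cos(w).
Then F(pi) - F(0) = (-4 + 2*pi**2) - (4) = -8 + 2*pi**2.

-8 + 2*pi**2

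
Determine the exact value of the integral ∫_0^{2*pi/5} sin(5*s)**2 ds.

pi/5

Use the identity sin^2(5*s) = (1 - cos(10*s))/2.
An antiderivative is F(s) = s/2 - sin(10*s)/20.
Then F(2*pi/5) - F(0) = (pi/5) - (0) = pi/5.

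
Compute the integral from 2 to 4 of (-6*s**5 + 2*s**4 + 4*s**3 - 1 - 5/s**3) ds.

-543627/160

By the power rule, an antiderivative is F(s) = -s**6 + 2*s**5/5 + s**4 - s + 5/(2*s**2).
Then F(4) - F(2) = (-549479/160) - (-1463/40) = -543627/160.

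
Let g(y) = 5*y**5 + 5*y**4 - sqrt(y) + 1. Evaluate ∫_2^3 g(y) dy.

By the power rule, an antiderivative is F(y) = 5*y**6/6 + y**5 - 2*y**(3/2)/3 + y.
Then F(3) - F(2) = (1707/2 - 2*sqrt(3)) - (262/3 - 4*sqrt(2)/3) = -2*sqrt(3) + 4*sqrt(2)/3 + 4597/6.

-2*sqrt(3) + 4*sqrt(2)/3 + 4597/6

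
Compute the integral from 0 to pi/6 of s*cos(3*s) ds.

Integrate by parts once (u = s, dv = cos(3*s) ds).
An antiderivative is F(s) = s*sin(3*s)/3 + cos(3*s)/9.
Then F(pi/6) - F(0) = (pi/18) - (1/9) = -1/9 + pi/18.

-1/9 + pi/18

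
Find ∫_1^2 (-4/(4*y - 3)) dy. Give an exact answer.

An antiderivative is F(y) = -log(4*y - 3).
Then F(2) - F(1) = (-log(5)) - (0) = -log(5).

-log(5)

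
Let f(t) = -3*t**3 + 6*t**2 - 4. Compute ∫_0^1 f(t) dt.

-11/4

By the power rule, an antiderivative is F(t) = -3*t**4/4 + 2*t**3 - 4*t.
Then F(1) - F(0) = (-11/4) - (0) = -11/4.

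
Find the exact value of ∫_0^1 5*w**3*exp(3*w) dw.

10/27 + 20*exp(3)/27

Integrate by parts 3 times (u = w^3, dv = 5*exp(3*w) dw).
An antiderivative is F(w) = (45*w**3 - 45*w**2 + 30*w - 10)*exp(3*w)/27.
Then F(1) - F(0) = (20*exp(3)/27) - (-10/27) = 10/27 + 20*exp(3)/27.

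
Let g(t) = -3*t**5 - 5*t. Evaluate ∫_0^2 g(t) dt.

-42

By the power rule, an antiderivative is F(t) = -t**6/2 - 5*t**2/2.
Then F(2) - F(0) = (-42) - (0) = -42.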